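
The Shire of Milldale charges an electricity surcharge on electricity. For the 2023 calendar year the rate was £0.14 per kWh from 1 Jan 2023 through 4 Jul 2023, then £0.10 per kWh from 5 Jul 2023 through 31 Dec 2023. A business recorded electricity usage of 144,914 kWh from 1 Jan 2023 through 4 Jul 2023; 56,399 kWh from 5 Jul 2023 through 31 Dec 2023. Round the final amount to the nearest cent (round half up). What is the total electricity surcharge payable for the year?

1 Jan – 4 Jul 2023: 144,914 kWh at £0.14/kWh → £20,287.96
5 Jul – 31 Dec 2023: 56,399 kWh at £0.10/kWh → £5,639.90

£25,927.86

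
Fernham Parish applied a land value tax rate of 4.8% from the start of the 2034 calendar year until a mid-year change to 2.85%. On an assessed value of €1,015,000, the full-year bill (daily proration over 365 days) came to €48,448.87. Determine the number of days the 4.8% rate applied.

Let d = days at the first rate; then 365 − d days at the second rate.
€1,015,000 × [4.8%·d + 2.85%·(365−d)] / 365 = €48,448.87
Solving gives d = 360, so the new rate took effect on December 27, 2034.

360 days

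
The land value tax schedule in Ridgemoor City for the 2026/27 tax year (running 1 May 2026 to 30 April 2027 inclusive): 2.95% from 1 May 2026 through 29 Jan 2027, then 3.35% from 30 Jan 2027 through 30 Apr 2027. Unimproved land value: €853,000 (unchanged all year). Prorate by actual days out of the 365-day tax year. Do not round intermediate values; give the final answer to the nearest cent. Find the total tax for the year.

1 May 2026 – 29 Jan 2027: 274 days at 2.95% → €853,000 × 2.95% × 274/365 = €18,889.8603
30 Jan – 30 Apr 2027: 91 days at 3.35% → €853,000 × 3.35% × 91/365 = €7,124.3027
Total = €26,014.1630

€26,014.16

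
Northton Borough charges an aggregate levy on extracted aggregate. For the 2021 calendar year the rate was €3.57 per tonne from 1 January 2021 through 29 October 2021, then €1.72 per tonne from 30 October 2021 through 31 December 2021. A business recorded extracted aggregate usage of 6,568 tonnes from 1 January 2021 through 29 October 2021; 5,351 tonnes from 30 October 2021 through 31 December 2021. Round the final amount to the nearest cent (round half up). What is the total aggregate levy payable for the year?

1 January – 29 October 2021: 6,568 tonnes at €3.57/tonne → €23447.76
30 October – 31 December 2021: 5,351 tonnes at €1.72/tonne → €9203.72

€32651.48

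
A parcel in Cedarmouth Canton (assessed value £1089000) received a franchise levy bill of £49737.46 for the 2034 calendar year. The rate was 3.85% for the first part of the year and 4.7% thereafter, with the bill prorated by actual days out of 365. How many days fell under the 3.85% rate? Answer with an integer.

57 days

Let d = days at the first rate; then 365 − d days at the second rate.
£1089000 × [3.85%·d + 4.7%·(365−d)] / 365 = £49737.46
Solving gives d = 57, so the new rate took effect on February 27, 2034.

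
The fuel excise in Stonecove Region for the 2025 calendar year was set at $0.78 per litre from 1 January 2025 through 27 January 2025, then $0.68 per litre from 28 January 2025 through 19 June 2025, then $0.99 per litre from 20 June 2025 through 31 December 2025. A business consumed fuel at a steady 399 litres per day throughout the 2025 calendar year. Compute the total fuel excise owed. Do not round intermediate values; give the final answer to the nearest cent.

$124,228.65

1 January – 27 January 2025: 27 days × 399 litres/day = 10,773 litres at $0.78/litre → $8,402.94
28 January – 19 June 2025: 143 days × 399 litres/day = 57,057 litres at $0.68/litre → $38,798.76
20 June – 31 December 2025: 195 days × 399 litres/day = 77,805 litres at $0.99/litre → $77,026.95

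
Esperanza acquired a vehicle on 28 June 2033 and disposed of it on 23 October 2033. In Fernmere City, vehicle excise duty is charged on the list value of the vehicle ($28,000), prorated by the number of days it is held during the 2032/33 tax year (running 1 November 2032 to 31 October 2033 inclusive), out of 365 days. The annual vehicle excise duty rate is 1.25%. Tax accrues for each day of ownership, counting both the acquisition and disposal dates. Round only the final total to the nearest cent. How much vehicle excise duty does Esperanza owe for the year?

Days held (28 June – 23 October 2033): 118 out of 365
Tax = $28,000 × 1.25% × 118/365 = $113.1507

$113.15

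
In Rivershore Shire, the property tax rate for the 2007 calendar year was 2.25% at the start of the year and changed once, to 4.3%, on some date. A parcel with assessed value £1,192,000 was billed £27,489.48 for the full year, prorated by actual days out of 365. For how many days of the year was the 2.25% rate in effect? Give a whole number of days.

Let d = days at the first rate; then 365 − d days at the second rate.
£1,192,000 × [2.25%·d + 4.3%·(365−d)] / 365 = £27,489.48
Solving gives d = 355, so the new rate took effect on 22 Dec 2007.

355 days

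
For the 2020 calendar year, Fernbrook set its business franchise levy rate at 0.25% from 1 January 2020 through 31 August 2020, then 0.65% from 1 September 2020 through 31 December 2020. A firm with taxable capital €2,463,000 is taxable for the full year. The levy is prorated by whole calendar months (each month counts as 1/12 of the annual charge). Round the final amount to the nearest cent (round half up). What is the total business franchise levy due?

€9,441.50

1 January – 31 August 2020: 8 months at 0.25% → €2,463,000 × 0.25% × 8/12 = €4,105.0000
1 September – 31 December 2020: 4 months at 0.65% → €2,463,000 × 0.65% × 4/12 = €5,336.5000
Total = €9,441.5000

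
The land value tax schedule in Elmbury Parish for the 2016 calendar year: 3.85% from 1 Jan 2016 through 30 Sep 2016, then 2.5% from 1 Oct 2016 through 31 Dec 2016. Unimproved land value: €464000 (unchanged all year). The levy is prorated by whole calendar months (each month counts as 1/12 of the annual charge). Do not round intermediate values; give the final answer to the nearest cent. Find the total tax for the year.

€16298.00

1 Jan – 30 Sep 2016: 9 months at 3.85% → €464000 × 3.85% × 9/12 = €13398.0000
1 Oct – 31 Dec 2016: 3 months at 2.5% → €464000 × 2.5% × 3/12 = €2900.0000
Total = €16298.0000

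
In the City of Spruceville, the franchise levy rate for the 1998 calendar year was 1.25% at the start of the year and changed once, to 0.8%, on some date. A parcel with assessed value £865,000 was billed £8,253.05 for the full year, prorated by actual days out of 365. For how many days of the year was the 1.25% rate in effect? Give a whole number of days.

125 days

Let d = days at the first rate; then 365 − d days at the second rate.
£865,000 × [1.25%·d + 0.8%·(365−d)] / 365 = £8,253.05
Solving gives d = 125, so the new rate took effect on May 6, 1998.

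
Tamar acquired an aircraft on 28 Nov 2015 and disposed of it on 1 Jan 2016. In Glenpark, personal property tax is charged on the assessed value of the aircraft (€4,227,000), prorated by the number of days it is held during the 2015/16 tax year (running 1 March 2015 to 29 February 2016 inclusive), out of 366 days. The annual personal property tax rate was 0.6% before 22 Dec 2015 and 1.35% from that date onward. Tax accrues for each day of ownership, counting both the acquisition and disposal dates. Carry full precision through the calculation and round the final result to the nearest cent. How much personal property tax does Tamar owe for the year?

28 Nov – 21 Dec 2015: 24 days at 0.6% → €4,227,000 × 0.6% × 24/366 = €1,663.0820
22 Dec 2015 – 1 Jan 2016: 11 days at 1.35% → €4,227,000 × 1.35% × 11/366 = €1,715.0533
Total = €3,378.1352

€3,378.14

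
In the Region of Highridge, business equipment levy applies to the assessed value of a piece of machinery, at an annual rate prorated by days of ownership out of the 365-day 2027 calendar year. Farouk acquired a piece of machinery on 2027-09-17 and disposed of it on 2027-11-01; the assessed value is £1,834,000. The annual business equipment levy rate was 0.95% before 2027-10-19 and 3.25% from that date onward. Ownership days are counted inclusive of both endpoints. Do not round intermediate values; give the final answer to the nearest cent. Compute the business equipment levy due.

2027-09-17 to 2027-10-18: 32 days at 0.95% → £1,834,000 × 0.95% × 32/365 = £1,527.4959
2027-10-19 to 2027-11-01: 14 days at 3.25% → £1,834,000 × 3.25% × 14/365 = £2,286.2192
Total = £3,813.7151

£3,813.72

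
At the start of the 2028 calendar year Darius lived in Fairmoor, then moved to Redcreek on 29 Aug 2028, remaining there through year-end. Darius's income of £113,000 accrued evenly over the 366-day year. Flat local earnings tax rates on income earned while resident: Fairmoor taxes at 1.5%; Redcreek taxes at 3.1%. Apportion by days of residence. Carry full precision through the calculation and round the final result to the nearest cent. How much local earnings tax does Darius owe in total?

Fairmoor, 1 Jan – 28 Aug 2028: 241 days → £113,000 × 1.5% × 241/366 = £1,116.1066
Redcreek, 29 Aug – 31 Dec 2028: 125 days → £113,000 × 3.1% × 125/366 = £1,196.3798
Total = £2,312.4863

£2,312.49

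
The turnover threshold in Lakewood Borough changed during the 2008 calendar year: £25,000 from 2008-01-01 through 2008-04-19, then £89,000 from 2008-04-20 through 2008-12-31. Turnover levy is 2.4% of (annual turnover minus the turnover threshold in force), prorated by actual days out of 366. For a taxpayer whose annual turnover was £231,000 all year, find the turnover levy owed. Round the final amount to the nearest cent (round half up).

2008-01-01 to 2008-04-19: 110 days, exemption £25,000 → (£231,000 − £25,000) × 2.4% × 110/366 = £1,485.9016
2008-04-20 to 2008-12-31: 256 days, exemption £89,000 → (£231,000 − £89,000) × 2.4% × 256/366 = £2,383.7377
Total = £3,869.6393

£3,869.64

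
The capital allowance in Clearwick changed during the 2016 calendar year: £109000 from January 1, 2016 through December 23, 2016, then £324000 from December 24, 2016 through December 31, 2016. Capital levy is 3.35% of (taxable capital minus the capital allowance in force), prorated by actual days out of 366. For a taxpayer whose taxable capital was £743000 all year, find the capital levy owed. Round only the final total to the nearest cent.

January 1 – December 23, 2016: 358 days, exemption £109000 → (£743000 − £109000) × 3.35% × 358/366 = £20774.7596
December 24 – December 31, 2016: 8 days, exemption £324000 → (£743000 − £324000) × 3.35% × 8/366 = £306.8087
Total = £21081.5683

£21081.57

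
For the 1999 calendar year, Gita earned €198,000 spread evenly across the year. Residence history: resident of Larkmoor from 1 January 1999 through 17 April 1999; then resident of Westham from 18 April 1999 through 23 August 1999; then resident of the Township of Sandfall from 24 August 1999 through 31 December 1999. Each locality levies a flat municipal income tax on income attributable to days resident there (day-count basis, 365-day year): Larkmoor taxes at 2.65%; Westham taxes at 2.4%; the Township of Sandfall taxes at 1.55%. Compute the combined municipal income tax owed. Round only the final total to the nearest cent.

€4,297.68

Larkmoor, 1 January – 17 April 1999: 107 days → €198,000 × 2.65% × 107/365 = €1,538.1616
Westham, 18 April – 23 August 1999: 128 days → €198,000 × 2.4% × 128/365 = €1,666.4548
The Township of Sandfall, 24 August – 31 December 1999: 130 days → €198,000 × 1.55% × 130/365 = €1,093.0685
Total = €4,297.6849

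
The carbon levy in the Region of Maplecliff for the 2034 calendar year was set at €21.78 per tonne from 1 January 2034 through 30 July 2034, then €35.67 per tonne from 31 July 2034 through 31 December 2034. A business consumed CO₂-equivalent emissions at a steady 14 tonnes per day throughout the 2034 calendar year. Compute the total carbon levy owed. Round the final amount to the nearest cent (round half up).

1 January – 30 July 2034: 211 days × 14 tonnes/day = 2,954 tonnes at €21.78/tonne → €64,338.12
31 July – 31 December 2034: 154 days × 14 tonnes/day = 2,156 tonnes at €35.67/tonne → €76,904.52

€141,242.64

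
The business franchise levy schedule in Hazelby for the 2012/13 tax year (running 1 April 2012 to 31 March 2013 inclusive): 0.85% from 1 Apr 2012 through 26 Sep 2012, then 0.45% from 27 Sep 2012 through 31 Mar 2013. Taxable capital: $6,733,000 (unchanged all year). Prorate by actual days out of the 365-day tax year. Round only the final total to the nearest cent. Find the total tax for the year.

1 Apr – 26 Sep 2012: 179 days at 0.85% → $6,733,000 × 0.85% × 179/365 = $28,066.4644
27 Sep 2012 – 31 Mar 2013: 186 days at 0.45% → $6,733,000 × 0.45% × 186/365 = $15,439.7836
Total = $43,506.2479

$43,506.25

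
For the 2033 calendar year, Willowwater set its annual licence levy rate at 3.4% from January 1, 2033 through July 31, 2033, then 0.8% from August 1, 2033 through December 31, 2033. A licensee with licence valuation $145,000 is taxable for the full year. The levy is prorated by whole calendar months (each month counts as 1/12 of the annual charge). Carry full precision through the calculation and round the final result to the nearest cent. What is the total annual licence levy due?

$3,359.17

January 1 – July 31, 2033: 7 months at 3.4% → $145,000 × 3.4% × 7/12 = $2,875.8333
August 1 – December 31, 2033: 5 months at 0.8% → $145,000 × 0.8% × 5/12 = $483.3333
Total = $3,359.1667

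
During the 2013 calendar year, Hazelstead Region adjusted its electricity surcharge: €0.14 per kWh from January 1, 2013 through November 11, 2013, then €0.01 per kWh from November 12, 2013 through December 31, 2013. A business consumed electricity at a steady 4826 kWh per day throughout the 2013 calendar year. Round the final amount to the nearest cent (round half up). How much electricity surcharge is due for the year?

January 1 – November 11, 2013: 315 days × 4826 kWh/day = 1,520,190 kWh at €0.14/kWh → €212,826.60
November 12 – December 31, 2013: 50 days × 4826 kWh/day = 241,300 kWh at €0.01/kWh → €2,413.00

€215,239.60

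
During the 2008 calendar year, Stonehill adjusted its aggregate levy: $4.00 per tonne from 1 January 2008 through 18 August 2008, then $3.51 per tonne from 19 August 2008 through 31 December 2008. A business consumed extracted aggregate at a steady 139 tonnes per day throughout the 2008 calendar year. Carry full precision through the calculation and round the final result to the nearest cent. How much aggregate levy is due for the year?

$194,301.15

1 January – 18 August 2008: 231 days × 139 tonnes/day = 32,109 tonnes at $4.00/tonne → $128,436.00
19 August – 31 December 2008: 135 days × 139 tonnes/day = 18,765 tonnes at $3.51/tonne → $65,865.15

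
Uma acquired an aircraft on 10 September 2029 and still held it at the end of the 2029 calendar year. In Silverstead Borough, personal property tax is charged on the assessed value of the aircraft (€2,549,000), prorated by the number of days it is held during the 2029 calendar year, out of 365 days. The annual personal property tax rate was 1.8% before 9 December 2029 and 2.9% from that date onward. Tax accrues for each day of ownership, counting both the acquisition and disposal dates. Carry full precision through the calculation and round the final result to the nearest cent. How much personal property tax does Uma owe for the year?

10 September – 8 December 2029: 90 days at 1.8% → €2,549,000 × 1.8% × 90/365 = €11,313.3699
9 December – 31 December 2029: 23 days at 2.9% → €2,549,000 × 2.9% × 23/365 = €4,658.0356
Total = €15,971.4055

€15,971.41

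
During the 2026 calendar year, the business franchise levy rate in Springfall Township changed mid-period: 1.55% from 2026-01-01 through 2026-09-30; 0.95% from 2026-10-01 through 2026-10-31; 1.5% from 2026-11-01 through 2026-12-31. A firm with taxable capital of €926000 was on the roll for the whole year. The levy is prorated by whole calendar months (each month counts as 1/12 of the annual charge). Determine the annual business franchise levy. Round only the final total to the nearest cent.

€13812.83

2026-01-01 to 2026-09-30: 9 months at 1.55% → €926000 × 1.55% × 9/12 = €10764.7500
2026-10-01 to 2026-10-31: 1 month at 0.95% → €926000 × 0.95% × 1/12 = €733.0833
2026-11-01 to 2026-12-31: 2 months at 1.5% → €926000 × 1.5% × 2/12 = €2315.0000
Total = €13812.8333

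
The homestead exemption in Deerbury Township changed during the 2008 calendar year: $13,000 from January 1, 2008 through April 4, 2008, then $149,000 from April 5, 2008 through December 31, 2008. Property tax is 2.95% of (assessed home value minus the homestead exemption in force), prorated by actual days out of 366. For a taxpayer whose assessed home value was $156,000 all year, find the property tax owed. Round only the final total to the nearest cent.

January 1 – April 4, 2008: 95 days, exemption $13,000 → ($156,000 − $13,000) × 2.95% × 95/366 = $1,094.9658
April 5 – December 31, 2008: 271 days, exemption $149,000 → ($156,000 − $149,000) × 2.95% × 271/366 = $152.9003
Total = $1,247.8661

$1,247.87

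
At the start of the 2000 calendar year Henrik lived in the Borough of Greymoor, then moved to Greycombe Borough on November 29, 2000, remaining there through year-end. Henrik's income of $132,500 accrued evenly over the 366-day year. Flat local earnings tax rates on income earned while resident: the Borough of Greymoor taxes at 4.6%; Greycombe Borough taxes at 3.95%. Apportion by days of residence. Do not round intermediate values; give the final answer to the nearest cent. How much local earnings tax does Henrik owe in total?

$6,017.35

The Borough of Greymoor, January 1 – November 28, 2000: 333 days → $132,500 × 4.6% × 333/366 = $5,545.4508
Greycombe Borough, November 29 – December 31, 2000: 33 days → $132,500 × 3.95% × 33/366 = $471.8955
Total = $6,017.3463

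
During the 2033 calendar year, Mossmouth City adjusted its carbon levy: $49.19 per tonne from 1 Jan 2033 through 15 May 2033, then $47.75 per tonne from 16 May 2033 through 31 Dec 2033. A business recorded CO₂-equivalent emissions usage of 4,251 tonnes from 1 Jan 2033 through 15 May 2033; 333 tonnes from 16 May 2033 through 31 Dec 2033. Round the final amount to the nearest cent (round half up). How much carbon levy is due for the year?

$225007.44

1 Jan – 15 May 2033: 4,251 tonnes at $49.19/tonne → $209106.69
16 May – 31 Dec 2033: 333 tonnes at $47.75/tonne → $15900.75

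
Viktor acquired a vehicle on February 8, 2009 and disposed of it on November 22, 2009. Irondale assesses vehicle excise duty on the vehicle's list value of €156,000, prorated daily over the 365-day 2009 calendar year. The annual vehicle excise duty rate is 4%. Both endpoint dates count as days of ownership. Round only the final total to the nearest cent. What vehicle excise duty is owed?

Days held (February 8 – November 22, 2009): 288 out of 365
Tax = €156,000 × 4% × 288/365 = €4,923.6164

€4,923.62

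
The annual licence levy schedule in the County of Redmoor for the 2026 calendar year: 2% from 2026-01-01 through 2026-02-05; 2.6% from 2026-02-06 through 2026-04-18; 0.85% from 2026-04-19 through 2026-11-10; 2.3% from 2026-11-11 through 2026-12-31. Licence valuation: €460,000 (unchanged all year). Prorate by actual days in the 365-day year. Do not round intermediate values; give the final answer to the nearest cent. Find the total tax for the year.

2026-01-01 to 2026-02-05: 36 days at 2% → €460,000 × 2% × 36/365 = €907.3973
2026-02-06 to 2026-04-18: 72 days at 2.6% → €460,000 × 2.6% × 72/365 = €2,359.2329
2026-04-19 to 2026-11-10: 206 days at 0.85% → €460,000 × 0.85% × 206/365 = €2,206.7397
2026-11-11 to 2026-12-31: 51 days at 2.3% → €460,000 × 2.3% × 51/365 = €1,478.3014
Total = €6,951.6712

€6,951.67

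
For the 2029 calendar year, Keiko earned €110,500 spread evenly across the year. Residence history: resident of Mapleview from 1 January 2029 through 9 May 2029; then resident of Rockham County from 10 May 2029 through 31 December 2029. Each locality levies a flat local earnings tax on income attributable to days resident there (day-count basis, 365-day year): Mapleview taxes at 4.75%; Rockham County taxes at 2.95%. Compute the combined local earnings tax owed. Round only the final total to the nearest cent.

Mapleview, 1 January – 9 May 2029: 129 days → €110,500 × 4.75% × 129/365 = €1,855.0377
Rockham County, 10 May – 31 December 2029: 236 days → €110,500 × 2.95% × 236/365 = €2,107.6740
Total = €3,962.7116

€3,962.71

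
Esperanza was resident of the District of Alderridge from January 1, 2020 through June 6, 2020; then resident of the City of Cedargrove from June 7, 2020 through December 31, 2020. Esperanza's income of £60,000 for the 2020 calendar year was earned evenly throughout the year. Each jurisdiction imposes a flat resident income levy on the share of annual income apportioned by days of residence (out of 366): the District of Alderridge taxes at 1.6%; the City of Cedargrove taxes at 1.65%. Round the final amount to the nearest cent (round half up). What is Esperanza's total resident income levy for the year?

The District of Alderridge, January 1 – June 6, 2020: 158 days → £60,000 × 1.6% × 158/366 = £414.4262
The City of Cedargrove, June 7 – December 31, 2020: 208 days → £60,000 × 1.65% × 208/366 = £562.6230
Total = £977.0492

£977.05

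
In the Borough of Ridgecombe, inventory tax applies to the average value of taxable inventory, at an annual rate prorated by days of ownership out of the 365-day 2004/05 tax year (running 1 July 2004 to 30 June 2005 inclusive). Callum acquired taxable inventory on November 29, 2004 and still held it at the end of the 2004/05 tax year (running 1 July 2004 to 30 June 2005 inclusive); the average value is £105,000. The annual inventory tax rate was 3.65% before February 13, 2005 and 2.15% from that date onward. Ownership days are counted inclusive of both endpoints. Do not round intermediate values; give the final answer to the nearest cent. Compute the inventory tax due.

November 29, 2004 – February 12, 2005: 76 days at 3.65% → £105,000 × 3.65% × 76/365 = £798.0000
February 13 – June 30, 2005: 138 days at 2.15% → £105,000 × 2.15% × 138/365 = £853.5205
Total = £1,651.5205

£1,651.52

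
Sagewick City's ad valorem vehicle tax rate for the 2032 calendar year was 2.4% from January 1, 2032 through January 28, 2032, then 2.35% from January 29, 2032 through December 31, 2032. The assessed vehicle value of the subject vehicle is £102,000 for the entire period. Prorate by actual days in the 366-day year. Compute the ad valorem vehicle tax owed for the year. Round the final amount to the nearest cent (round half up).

January 1 – January 28, 2032: 28 days at 2.4% → £102,000 × 2.4% × 28/366 = £187.2787
January 29 – December 31, 2032: 338 days at 2.35% → £102,000 × 2.35% × 338/366 = £2,213.6230
Total = £2,400.9016

£2,400.90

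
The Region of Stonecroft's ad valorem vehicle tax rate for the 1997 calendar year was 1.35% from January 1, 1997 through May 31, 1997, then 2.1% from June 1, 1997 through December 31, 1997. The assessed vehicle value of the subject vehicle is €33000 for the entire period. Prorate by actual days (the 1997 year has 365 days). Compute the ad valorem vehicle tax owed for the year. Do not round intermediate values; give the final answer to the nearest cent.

January 1 – May 31, 1997: 151 days at 1.35% → €33000 × 1.35% × 151/365 = €184.3027
June 1 – December 31, 1997: 214 days at 2.1% → €33000 × 2.1% × 214/365 = €406.3068
Total = €590.6096

€590.61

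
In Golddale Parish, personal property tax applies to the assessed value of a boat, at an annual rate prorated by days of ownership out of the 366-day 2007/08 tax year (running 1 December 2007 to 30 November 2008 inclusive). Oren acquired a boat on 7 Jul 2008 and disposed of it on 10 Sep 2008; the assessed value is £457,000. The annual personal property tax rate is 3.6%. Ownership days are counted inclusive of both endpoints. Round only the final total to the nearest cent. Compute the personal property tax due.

£2,966.75

Days held (7 Jul – 10 Sep 2008): 66 out of 366
Tax = £457,000 × 3.6% × 66/366 = £2,966.7541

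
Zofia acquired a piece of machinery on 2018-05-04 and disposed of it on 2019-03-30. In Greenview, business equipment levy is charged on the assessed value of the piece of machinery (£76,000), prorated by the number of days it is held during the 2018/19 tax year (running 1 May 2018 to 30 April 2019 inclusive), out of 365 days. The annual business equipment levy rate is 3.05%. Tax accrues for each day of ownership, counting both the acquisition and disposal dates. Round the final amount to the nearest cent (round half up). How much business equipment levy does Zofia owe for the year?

£2,102.08

Days held (2018-05-04 to 2019-03-30): 331 out of 365
Tax = £76,000 × 3.05% × 331/365 = £2,102.0767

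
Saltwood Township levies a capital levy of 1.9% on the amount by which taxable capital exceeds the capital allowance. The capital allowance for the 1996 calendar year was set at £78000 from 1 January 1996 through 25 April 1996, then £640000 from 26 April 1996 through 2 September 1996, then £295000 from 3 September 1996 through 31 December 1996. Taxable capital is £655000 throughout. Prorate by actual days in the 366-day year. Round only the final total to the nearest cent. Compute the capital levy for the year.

1 January – 25 April 1996: 116 days, exemption £78000 → (£655000 − £78000) × 1.9% × 116/366 = £3474.6120
26 April – 2 September 1996: 130 days, exemption £640000 → (£655000 − £640000) × 1.9% × 130/366 = £101.2295
3 September – 31 December 1996: 120 days, exemption £295000 → (£655000 − £295000) × 1.9% × 120/366 = £2242.6230
Total = £5818.4645

£5818.46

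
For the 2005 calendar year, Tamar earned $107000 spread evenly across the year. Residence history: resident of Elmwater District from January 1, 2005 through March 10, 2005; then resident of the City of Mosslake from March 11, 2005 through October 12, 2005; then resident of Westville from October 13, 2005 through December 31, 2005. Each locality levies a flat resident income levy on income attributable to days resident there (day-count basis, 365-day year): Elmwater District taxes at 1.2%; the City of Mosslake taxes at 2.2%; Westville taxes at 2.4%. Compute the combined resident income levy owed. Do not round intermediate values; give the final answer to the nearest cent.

$2198.63

Elmwater District, January 1 – March 10, 2005: 69 days → $107000 × 1.2% × 69/365 = $242.7288
The City of Mosslake, March 11 – October 12, 2005: 216 days → $107000 × 2.2% × 216/365 = $1393.0521
Westville, October 13 – December 31, 2005: 80 days → $107000 × 2.4% × 80/365 = $562.8493
Total = $2198.6301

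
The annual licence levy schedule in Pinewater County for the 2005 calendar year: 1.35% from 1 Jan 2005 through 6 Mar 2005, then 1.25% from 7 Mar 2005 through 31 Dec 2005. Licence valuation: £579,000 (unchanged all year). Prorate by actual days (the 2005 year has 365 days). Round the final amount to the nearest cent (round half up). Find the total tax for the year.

1 Jan – 6 Mar 2005: 65 days at 1.35% → £579,000 × 1.35% × 65/365 = £1,391.9795
7 Mar – 31 Dec 2005: 300 days at 1.25% → £579,000 × 1.25% × 300/365 = £5,948.6301
Total = £7,340.6096

£7,340.61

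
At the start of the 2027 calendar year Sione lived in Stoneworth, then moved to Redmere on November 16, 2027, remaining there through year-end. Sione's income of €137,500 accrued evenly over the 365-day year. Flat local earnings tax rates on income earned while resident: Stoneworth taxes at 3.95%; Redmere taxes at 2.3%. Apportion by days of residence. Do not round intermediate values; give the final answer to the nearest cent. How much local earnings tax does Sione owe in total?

Stoneworth, January 1 – November 15, 2027: 319 days → €137,500 × 3.95% × 319/365 = €4,746.7637
Redmere, November 16 – December 31, 2027: 46 days → €137,500 × 2.3% × 46/365 = €398.5616
Total = €5,145.3253

€5,145.33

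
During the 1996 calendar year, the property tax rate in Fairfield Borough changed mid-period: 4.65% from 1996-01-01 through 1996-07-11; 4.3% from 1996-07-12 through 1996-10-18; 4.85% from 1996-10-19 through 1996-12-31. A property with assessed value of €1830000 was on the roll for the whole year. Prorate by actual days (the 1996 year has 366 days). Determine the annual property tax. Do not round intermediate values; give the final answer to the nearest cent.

1996-01-01 to 1996-07-11: 193 days at 4.65% → €1830000 × 4.65% × 193/366 = €44872.5000
1996-07-12 to 1996-10-18: 99 days at 4.3% → €1830000 × 4.3% × 99/366 = €21285.0000
1996-10-19 to 1996-12-31: 74 days at 4.85% → €1830000 × 4.85% × 74/366 = €17945.0000
Total = €84102.5000

€84102.50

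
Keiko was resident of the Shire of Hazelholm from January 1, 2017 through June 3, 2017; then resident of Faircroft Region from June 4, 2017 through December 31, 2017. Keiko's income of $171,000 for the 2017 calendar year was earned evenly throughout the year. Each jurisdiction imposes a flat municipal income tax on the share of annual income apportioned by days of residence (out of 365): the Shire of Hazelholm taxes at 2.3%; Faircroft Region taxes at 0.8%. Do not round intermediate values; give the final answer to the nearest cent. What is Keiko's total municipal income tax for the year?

The Shire of Hazelholm, January 1 – June 3, 2017: 154 days → $171,000 × 2.3% × 154/365 = $1,659.4027
Faircroft Region, June 4 – December 31, 2017: 211 days → $171,000 × 0.8% × 211/365 = $790.8164
Total = $2,450.2192

$2,450.22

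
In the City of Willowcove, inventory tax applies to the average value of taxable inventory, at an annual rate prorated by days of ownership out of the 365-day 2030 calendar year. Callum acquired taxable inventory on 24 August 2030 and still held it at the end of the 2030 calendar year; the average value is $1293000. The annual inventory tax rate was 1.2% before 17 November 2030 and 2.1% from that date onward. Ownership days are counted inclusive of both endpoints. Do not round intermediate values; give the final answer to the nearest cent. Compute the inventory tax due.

24 August – 16 November 2030: 85 days at 1.2% → $1293000 × 1.2% × 85/365 = $3613.3151
17 November – 31 December 2030: 45 days at 2.1% → $1293000 × 2.1% × 45/365 = $3347.6301
Total = $6960.9452

$6960.95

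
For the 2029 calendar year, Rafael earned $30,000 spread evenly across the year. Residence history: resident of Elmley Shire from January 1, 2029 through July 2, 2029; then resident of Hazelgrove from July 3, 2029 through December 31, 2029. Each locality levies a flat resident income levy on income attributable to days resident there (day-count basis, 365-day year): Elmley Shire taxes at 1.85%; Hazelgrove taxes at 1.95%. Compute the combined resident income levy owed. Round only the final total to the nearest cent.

$569.96

Elmley Shire, January 1 – July 2, 2029: 183 days → $30,000 × 1.85% × 183/365 = $278.2603
Hazelgrove, July 3 – December 31, 2029: 182 days → $30,000 × 1.95% × 182/365 = $291.6986
Total = $569.9589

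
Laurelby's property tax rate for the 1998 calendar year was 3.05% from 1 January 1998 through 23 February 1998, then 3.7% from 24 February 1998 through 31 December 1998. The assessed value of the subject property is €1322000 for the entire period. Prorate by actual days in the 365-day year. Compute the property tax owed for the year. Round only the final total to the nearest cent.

1 January – 23 February 1998: 54 days at 3.05% → €1322000 × 3.05% × 54/365 = €5965.2986
24 February – 31 December 1998: 311 days at 3.7% → €1322000 × 3.7% × 311/365 = €41677.4082
Total = €47642.7068

€47642.71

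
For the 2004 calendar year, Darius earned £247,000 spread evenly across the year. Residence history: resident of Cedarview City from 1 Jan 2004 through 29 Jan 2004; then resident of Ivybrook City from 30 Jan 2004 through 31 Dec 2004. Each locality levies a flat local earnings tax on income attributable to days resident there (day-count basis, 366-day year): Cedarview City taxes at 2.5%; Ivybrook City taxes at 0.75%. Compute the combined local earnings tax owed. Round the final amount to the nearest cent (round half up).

Cedarview City, 1 Jan – 29 Jan 2004: 29 days → £247,000 × 2.5% × 29/366 = £489.2760
Ivybrook City, 30 Jan – 31 Dec 2004: 337 days → £247,000 × 0.75% × 337/366 = £1,705.7172
Total = £2,194.9932

£2,194.99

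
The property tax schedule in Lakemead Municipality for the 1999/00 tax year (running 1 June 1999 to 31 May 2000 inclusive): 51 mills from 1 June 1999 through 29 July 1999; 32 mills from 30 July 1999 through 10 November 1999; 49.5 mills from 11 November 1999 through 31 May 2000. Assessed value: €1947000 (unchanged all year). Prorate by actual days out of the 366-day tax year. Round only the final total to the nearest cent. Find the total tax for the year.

1 June – 29 July 1999: 59 days at 51 mills → €1947000 × 5.1% × 59/366 = €16006.8934
30 July – 10 November 1999: 104 days at 32 mills → €1947000 × 3.2% × 104/366 = €17703.8689
11 November 1999 – 31 May 2000: 203 days at 49.5 mills → €1947000 × 4.95% × 203/366 = €53454.7254
Total = €87165.4877

€87165.49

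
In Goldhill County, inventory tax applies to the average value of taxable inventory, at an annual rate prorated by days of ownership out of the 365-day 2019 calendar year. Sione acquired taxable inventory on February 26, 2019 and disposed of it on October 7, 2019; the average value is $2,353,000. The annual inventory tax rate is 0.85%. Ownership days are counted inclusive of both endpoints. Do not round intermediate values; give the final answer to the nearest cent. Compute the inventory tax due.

$12,274.28

Days held (February 26 – October 7, 2019): 224 out of 365
Tax = $2,353,000 × 0.85% × 224/365 = $12,274.2795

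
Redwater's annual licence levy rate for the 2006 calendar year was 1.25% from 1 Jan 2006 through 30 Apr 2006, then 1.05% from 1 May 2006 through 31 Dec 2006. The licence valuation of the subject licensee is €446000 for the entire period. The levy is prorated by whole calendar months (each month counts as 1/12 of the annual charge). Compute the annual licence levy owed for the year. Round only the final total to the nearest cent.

1 Jan – 30 Apr 2006: 4 months at 1.25% → €446000 × 1.25% × 4/12 = €1858.3333
1 May – 31 Dec 2006: 8 months at 1.05% → €446000 × 1.05% × 8/12 = €3122.0000
Total = €4980.3333

€4980.33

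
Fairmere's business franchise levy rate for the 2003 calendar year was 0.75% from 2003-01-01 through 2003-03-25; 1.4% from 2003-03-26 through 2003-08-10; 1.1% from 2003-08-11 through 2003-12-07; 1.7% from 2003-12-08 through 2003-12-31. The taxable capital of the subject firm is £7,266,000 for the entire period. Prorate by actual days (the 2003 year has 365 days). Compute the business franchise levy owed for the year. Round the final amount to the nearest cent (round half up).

£85,181.41

2003-01-01 to 2003-03-25: 84 days at 0.75% → £7,266,000 × 0.75% × 84/365 = £12,541.3151
2003-03-26 to 2003-08-10: 138 days at 1.4% → £7,266,000 × 1.4% × 138/365 = £38,460.0329
2003-08-11 to 2003-12-07: 119 days at 1.1% → £7,266,000 × 1.1% × 119/365 = £26,058.0658
2003-12-08 to 2003-12-31: 24 days at 1.7% → £7,266,000 × 1.7% × 24/365 = £8,121.9945
Total = £85,181.4082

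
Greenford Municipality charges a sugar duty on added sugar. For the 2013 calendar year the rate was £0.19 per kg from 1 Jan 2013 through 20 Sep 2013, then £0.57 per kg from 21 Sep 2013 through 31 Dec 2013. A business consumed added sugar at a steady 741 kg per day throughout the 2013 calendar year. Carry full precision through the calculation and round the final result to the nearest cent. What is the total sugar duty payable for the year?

1 Jan – 20 Sep 2013: 263 days × 741 kg/day = 194,883 kg at £0.19/kg → £37,027.77
21 Sep – 31 Dec 2013: 102 days × 741 kg/day = 75,582 kg at £0.57/kg → £43,081.74

£80,109.51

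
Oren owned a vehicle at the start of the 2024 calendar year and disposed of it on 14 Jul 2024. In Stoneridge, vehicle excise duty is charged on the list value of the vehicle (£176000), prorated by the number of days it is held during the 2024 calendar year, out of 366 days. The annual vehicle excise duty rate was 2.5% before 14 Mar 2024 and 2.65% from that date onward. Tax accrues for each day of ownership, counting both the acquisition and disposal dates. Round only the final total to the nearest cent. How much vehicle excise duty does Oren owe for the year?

£2445.01

1 Jan – 13 Mar 2024: 73 days at 2.5% → £176000 × 2.5% × 73/366 = £877.5956
14 Mar – 14 Jul 2024: 123 days at 2.65% → £176000 × 2.65% × 123/366 = £1567.4098
Total = £2445.0055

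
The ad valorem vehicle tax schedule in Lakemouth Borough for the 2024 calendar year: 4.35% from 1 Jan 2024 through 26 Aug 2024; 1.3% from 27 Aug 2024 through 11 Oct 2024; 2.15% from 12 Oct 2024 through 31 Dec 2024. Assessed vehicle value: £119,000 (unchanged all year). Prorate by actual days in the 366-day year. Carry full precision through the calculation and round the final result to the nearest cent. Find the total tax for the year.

1 Jan – 26 Aug 2024: 239 days at 4.35% → £119,000 × 4.35% × 239/366 = £3,380.2828
27 Aug – 11 Oct 2024: 46 days at 1.3% → £119,000 × 1.3% × 46/366 = £194.4317
12 Oct – 31 Dec 2024: 81 days at 2.15% → £119,000 × 2.15% × 81/366 = £566.2254
Total = £4,140.9399

£4,140.94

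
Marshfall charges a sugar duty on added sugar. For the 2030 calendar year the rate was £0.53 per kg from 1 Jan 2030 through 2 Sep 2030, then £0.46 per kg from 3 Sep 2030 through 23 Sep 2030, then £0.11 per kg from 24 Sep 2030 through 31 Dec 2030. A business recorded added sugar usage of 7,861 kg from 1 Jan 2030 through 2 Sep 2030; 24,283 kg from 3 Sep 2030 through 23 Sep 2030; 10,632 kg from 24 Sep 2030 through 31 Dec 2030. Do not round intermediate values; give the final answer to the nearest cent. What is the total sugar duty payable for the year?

1 Jan – 2 Sep 2030: 7,861 kg at £0.53/kg → £4,166.33
3 Sep – 23 Sep 2030: 24,283 kg at £0.46/kg → £11,170.18
24 Sep – 31 Dec 2030: 10,632 kg at £0.11/kg → £1,169.52

£16,506.03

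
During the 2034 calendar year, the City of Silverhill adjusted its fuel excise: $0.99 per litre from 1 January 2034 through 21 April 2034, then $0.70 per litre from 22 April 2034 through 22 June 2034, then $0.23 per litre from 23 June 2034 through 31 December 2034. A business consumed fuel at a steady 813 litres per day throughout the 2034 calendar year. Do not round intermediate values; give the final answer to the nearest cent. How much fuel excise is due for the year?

1 January – 21 April 2034: 111 days × 813 litres/day = 90,243 litres at $0.99/litre → $89,340.57
22 April – 22 June 2034: 62 days × 813 litres/day = 50,406 litres at $0.70/litre → $35,284.20
23 June – 31 December 2034: 192 days × 813 litres/day = 156,096 litres at $0.23/litre → $35,902.08

$160,526.85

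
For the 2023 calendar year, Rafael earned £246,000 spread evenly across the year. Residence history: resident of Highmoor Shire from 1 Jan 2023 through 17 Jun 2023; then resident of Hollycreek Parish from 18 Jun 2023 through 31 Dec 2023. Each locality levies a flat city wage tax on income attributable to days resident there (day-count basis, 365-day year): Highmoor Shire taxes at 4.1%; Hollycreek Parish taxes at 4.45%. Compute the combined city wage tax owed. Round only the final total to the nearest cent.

£10,550.70

Highmoor Shire, 1 Jan – 17 Jun 2023: 168 days → £246,000 × 4.1% × 168/365 = £4,642.3233
Hollycreek Parish, 18 Jun – 31 Dec 2023: 197 days → £246,000 × 4.45% × 197/365 = £5,908.3808
Total = £10,550.7041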